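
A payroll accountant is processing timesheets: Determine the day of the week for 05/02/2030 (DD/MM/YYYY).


Date: 2030-02-05
January 1, 2030 is a Tuesday
Day of year: 36
Offset from Jan 1: 35 days
35 mod 7 = 0
Result: Tuesday

Tuesday


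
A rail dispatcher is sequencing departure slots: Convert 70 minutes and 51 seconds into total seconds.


Minutes: 70
Seconds: 51
Convert minutes to seconds: 70 x 60 = 4200
Add remaining seconds: 4200 + 51 = 4251

4251


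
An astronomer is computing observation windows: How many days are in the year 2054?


Year: 2054
Check leap year rules:
Divisible by 4? No
2054 is not a leap year
Days: 365

365


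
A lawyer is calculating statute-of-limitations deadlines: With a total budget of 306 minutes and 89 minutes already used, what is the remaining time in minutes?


Total budget: 306 minutes
Time used: 89 minutes
Remaining: 306 - 89 = 217 minutes
Percent used: 29.1%
Percent remaining: 70.9%

217


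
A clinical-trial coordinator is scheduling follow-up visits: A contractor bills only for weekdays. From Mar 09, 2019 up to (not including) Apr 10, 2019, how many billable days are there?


Start: 2019-03-09 (Saturday)
End (exclusive): 2019-04-10 (Wednesday)
Total calendar days: 32
Full weeks: 32 // 7 = 4 -> 20 weekdays
Remaining 4 days starting on Saturday:
  Sat(-), Sun(-), Mon(w), Tue(w) -> 2 weekdays
Total business days: 20 + 2 = 22

22


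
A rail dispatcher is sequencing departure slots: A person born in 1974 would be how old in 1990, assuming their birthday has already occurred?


Birth year: 1974
Current year: 1990
Age = current year - birth year
Age = 1990 - 1974 = 16

16


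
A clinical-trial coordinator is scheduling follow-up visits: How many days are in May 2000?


Month: May
Year: 2000
May is a 31-day month
Total: 31 days

31


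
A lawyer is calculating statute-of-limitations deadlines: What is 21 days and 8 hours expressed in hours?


Days: 21
Extra hours: 8
Hours per day: 24
Days to hours: 21 x 24 = 504
Total: 504 + 8 = 512

512


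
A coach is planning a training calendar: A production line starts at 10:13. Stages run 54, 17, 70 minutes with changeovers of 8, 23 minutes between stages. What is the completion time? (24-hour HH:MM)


Start: 10:13 = 613 min from midnight
  after task 1 (54 min): 11:07
  after break (8 min): 11:15
  after task 2 (17 min): 11:32
  after break (23 min): 11:55
  after task 3 (70 min): 13:05
Total elapsed: 172 minutes
End time: 13:05

13:05


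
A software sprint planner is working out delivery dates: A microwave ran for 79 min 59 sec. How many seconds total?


Minutes: 79
Extra seconds: 59
Seconds per minute: 60
Minutes to seconds: 79 x 60 = 4740
Total: 4740 + 59 = 4799

4799


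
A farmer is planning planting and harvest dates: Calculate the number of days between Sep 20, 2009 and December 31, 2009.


Start: September 20, 2009
End: December 31, 2009
Days left in September: 10
October: 31
November: 30
December: 31
Sum of remaining months: 92
Total: 10 + 92 = 102

102


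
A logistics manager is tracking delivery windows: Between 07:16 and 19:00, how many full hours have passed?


Start: 07:16
End: 19:00
Hour difference: 19 - 7 = 12 hours
Minute difference: 0 - 16 = -16 minutes
Total minutes: 704
Complete hours: 704 / 60 = 11 (remainder 44)

11


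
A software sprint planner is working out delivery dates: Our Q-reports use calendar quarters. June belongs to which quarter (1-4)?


Month: June (month 6)
Q1: January-March (months 1-3)
Q2: April-June (months 4-6)
Q3: July-September (months 7-9)
Q4: October-December (months 10-12)
Month 6 falls in Q2

2


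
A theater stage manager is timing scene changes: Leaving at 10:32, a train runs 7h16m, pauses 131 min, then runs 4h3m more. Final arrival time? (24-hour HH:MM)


Depart: 10:32
Leg 1: +436 min -> 17:48
Layover: +131 min -> 19:59
Leg 2: +243 min -> 00:02
Total travel: 810 minutes = 13h 30m
Arrival: 00:02

00:02


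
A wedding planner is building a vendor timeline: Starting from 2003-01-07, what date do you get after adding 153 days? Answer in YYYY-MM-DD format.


Start: 2003-01-07
Adding 153 days
Days remaining in January: 24
After January: 129 days still to add
February 2003: 28 days, 101 remaining
March 2003: 31 days, 70 remaining
April 2003: 30 days, 40 remaining
May 2003: 31 days, 9 remaining
Result: 2003-06-09

2003-06-09


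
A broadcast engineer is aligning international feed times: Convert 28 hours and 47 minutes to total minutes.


Hours: 28
Minutes: 47
Convert hours to minutes: 28 x 60 = 1680
Add remaining minutes: 1680 + 47 = 1727

1727


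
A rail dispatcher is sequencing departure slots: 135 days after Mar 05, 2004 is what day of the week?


Start: 2004-03-05 (Friday)
Step 1 - find target date: add 135 days
  2004-03-05 + 135 days = 2004-07-18
Step 2 - day of week:
  135 mod 7 = 2
  Friday + 2 days -> Sunday
Result: Sunday (2004-07-18)

Sunday


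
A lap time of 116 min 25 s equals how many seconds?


Minutes: 116
Seconds: 25
Convert minutes to seconds: 116 x 60 = 6960
Add remaining seconds: 6960 + 25 = 6985

6985


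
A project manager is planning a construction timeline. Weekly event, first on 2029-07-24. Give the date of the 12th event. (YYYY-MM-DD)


First occurrence: 2029-07-24 (occurrence 1)
Each occurrence is 7 days after the previous.
Occurrence 12 is 11 weeks after the first.
11 weeks = 77 days
2029-07-24 + 77 days = 2029-10-09

2029-10-09


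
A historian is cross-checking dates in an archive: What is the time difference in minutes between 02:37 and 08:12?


Start time: 02:37 = 157 minutes from midnight
End time: 08:12 = 492 minutes from midnight
Difference: 492 - 157 = 335 minutes
That is 5 hours and 35 minutes

335


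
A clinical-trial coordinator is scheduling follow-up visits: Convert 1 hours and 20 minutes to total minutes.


Hours: 1
Minutes: 20
Convert hours to minutes: 1 x 60 = 60
Add remaining minutes: 60 + 20 = 80

80


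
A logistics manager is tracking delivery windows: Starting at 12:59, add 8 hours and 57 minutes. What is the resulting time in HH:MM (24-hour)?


Start time: 12:59
Adding: 8 hours 57 minutes
Minutes: 59 + 57 = 116
Minute overflow: 116 >= 60, so carry 1 hour, minutes = 56
Hours: 12 + 8 + 1 = 21
Result: 21:56

21:56


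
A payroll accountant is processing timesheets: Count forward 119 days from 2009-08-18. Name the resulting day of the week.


Start: 2009-08-18 (Tuesday)
Step 1 - find target date: add 119 days
  2009-08-18 + 119 days = 2009-12-15
Step 2 - day of week:
  119 mod 7 = 0
  Tuesday + 0 days -> Tuesday
Result: Tuesday (2009-12-15)

Tuesday


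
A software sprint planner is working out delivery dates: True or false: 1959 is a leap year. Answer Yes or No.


Year: 1959
Divisible by 4? 1959 / 4 = 489.75 -> No
Not divisible by 4, so NOT a leap year

No


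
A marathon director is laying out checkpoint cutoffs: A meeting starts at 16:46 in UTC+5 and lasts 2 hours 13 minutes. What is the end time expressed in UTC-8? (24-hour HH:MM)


Start: 16:46 in UTC+5
Step 1 - add duration:
  minutes: 46 + 13 = 59
  hours: 16 + 2 + 0 = 18
  end in UTC+5: 18:59
Step 2 - convert UTC+5 -> UTC-8:
  offset difference: -8 - (5) = -13 hours
  18 + (-13) = 5 -> mod 24 = 5
Result: 05:59 in UTC-8

05:59


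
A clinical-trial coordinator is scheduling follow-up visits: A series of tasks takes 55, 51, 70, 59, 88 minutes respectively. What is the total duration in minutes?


Durations: 55, 51, 70, 59, 88
Running sum: 55
+ 51 = 106
+ 70 = 176
+ 59 = 235
+ 88 = 323
Total duration: 323 minutes
That is 5 hours and 23 minutes

323


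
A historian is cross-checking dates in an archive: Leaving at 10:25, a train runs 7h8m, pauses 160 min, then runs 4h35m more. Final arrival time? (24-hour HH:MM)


Depart: 10:25
Leg 1: +428 min -> 17:33
Layover: +160 min -> 20:13
Leg 2: +275 min -> 00:48
Total travel: 863 minutes = 14h 23m
Arrival: 00:48

00:48


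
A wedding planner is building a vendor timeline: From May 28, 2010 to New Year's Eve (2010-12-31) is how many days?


Start: May 28, 2010
End: December 31, 2010
Days left in May: 3
June: 30
July: 31
August: 31
September: 30
... plus remaining months
Sum of remaining months: 214
Total: 3 + 214 = 217

217


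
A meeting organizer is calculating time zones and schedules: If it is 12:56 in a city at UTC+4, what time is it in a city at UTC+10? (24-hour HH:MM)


Local time: 12:56 at UTC+4 (offset 4h)
Target zone: UTC+10 (offset 10h)
Difference: 10 - (4) = 6 hours
Calculation: 12 + (6) = 18
Result: 18:56

18:56


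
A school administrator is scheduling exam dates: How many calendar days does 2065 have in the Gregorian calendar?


Year: 2065
Check leap year rules:
Divisible by 4? No
2065 is not a leap year
Days: 365

365


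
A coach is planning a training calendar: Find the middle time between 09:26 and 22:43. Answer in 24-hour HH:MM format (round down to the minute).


Start time: 09:26 = 566 minutes from midnight
End time: 22:43 = 1363 minutes from midnight
Sum: 566 + 1363 = 1929
Midpoint: 1929 / 2 = 964 minutes
Convert: 964 / 60 = 16 hours, 4 minutes
Result: 16:04

16:04


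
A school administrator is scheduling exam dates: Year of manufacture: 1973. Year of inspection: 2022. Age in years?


Birth year: 1973
Current year: 2022
Age = current year - birth year
Age = 2022 - 1973 = 49

49


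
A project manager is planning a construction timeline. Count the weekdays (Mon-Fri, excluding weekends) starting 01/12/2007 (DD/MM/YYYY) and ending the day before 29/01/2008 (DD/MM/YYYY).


Start: 2007-12-01 (Saturday)
End (exclusive): 2008-01-29 (Tuesday)
Total calendar days: 59
Full weeks: 59 // 7 = 8 -> 40 weekdays
Remaining 3 days starting on Saturday:
  Sat(-), Sun(-), Mon(w) -> 1 weekdays
Total business days: 40 + 1 = 41

41


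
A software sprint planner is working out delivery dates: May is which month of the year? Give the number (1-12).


Calendar month order:
4. April
5. May <--
6. June
May is month number 5

5


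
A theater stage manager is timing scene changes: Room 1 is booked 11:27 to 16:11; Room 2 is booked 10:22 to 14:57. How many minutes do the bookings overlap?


Interval A: [687, 971] minutes from midnight
Interval B: [622, 897] minutes from midnight
Overlap start = max(687, 622) = 687
Overlap end = min(971, 897) = 897
Overlap = 897 - 687 = 210 minutes

210


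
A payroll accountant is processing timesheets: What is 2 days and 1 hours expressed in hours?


Days: 2
Extra hours: 1
Hours per day: 24
Days to hours: 2 x 24 = 48
Total: 48 + 1 = 49

49


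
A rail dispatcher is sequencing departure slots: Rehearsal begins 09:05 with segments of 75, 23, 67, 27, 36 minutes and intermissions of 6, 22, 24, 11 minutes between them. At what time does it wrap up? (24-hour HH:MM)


Start: 09:05 = 545 min from midnight
  after task 1 (75 min): 10:20
  after break (6 min): 10:26
  after task 2 (23 min): 10:49
  after break (22 min): 11:11
  after task 3 (67 min): 12:18
  after break (24 min): 12:42
  after task 4 (27 min): 13:09
  after break (11 min): 13:20
  after task 5 (36 min): 13:56
Total elapsed: 291 minutes
End time: 13:56

13:56


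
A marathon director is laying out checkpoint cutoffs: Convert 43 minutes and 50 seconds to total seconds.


Minutes: 43
Extra seconds: 50
Seconds per minute: 60
Minutes to seconds: 43 x 60 = 2580
Total: 2580 + 50 = 2630

2630


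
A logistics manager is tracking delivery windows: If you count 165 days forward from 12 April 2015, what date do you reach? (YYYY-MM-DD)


Start: 2015-04-12
Adding 165 days
Days remaining in April: 18
After April: 147 days still to add
May 2015: 31 days, 116 remaining
June 2015: 30 days, 86 remaining
July 2015: 31 days, 55 remaining
August 2015: 31 days, 24 remaining
Result: 2015-09-24

2015-09-24


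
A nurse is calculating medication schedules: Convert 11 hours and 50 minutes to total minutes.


Hours: 11
Extra minutes: 50
Minutes per hour: 60
Hours to minutes: 11 x 60 = 660
Total: 660 + 50 = 710

710


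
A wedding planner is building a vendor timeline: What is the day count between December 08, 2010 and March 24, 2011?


Start date: 2010-12-08
End date: 2011-03-24
Dec 2010: +24 days
Jan 2011: +31 days
Feb 2011: +28 days
Mar 2011: +23 days
Total: 106 days

106


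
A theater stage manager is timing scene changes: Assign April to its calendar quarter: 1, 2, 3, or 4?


Month: April (month 4)
Q1: January-March (months 1-3)
Q2: April-June (months 4-6)
Q3: July-September (months 7-9)
Q4: October-December (months 10-12)
Month 4 falls in Q2

2


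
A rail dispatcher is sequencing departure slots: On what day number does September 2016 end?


Month: September
Year: 2016
September is a 30-day month
Total: 30 days

30


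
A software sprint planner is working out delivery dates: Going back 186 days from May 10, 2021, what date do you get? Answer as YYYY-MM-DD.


Start: 2021-05-10
Subtracting 186 days
Days already passed in May: 10
After going back through May: 176 more days to subtract
April 2021: 30 days, 146 remaining
March 2021: 31 days, 115 remaining
February 2021: 28 days, 87 remaining
January 2021: 31 days, 56 remaining
Result: 2020-11-05

2020-11-05


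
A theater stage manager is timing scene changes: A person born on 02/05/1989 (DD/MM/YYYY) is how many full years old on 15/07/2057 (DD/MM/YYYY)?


Birth: 1989-05-02
Reference: 2057-07-15
Year difference: 2057 - 1989 = 68
Has birthday (05-02) occurred by 07-15? Yes
Age in full years: 68

68


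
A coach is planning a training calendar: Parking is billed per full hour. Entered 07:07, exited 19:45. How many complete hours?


Start: 07:07
End: 19:45
Hour difference: 19 - 7 = 12 hours
Minute difference: 45 - 7 = 38 minutes
Total minutes: 758
Complete hours: 758 / 60 = 12 (remainder 38)

12


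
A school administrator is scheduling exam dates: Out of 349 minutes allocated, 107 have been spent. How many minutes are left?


Total budget: 349 minutes
Time used: 107 minutes
Remaining: 349 - 107 = 242 minutes
Percent used: 30.7%
Percent remaining: 69.3%

242


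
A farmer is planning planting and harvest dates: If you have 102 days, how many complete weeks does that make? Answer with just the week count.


Total days: 102
Days per week: 7
Division: 102 / 7 = 14 remainder 4
Complete weeks: 14
Remaining days: 4

14


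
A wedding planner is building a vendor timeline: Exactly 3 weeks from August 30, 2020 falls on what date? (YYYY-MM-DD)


Start: 2020-08-30
Weeks to add: 3
Convert to days: 3 x 7 = 21 days
Add 21 days to 2020-08-30
Result: 2020-09-20

2020-09-20


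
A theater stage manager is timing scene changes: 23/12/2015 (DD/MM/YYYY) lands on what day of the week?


Date: 2015-12-23
January 1, 2015 is a Thursday
Day of year: 357
Offset from Jan 1: 356 days
356 mod 7 = 6
Result: Wednesday

Wednesday


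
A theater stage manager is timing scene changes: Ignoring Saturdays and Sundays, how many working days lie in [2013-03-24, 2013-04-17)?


Start: 2013-03-24 (Sunday)
End (exclusive): 2013-04-17 (Wednesday)
Total calendar days: 24
Full weeks: 24 // 7 = 3 -> 15 weekdays
Remaining 3 days starting on Sunday:
  Sun(-), Mon(w), Tue(w) -> 2 weekdays
Total business days: 15 + 2 = 17

17


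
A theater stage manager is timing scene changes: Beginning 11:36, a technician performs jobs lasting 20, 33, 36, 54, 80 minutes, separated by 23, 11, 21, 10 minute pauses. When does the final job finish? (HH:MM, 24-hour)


Start: 11:36 = 696 min from midnight
  after task 1 (20 min): 11:56
  after break (23 min): 12:19
  after task 2 (33 min): 12:52
  after break (11 min): 13:03
  after task 3 (36 min): 13:39
  after break (21 min): 14:00
  after task 4 (54 min): 14:54
  after break (10 min): 15:04
  after task 5 (80 min): 16:24
Total elapsed: 288 minutes
End time: 16:24

16:24


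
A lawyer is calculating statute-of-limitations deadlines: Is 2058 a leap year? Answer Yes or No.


Year: 2058
Divisible by 4? 2058 / 4 = 514.5 -> No
Not divisible by 4, so NOT a leap year

No


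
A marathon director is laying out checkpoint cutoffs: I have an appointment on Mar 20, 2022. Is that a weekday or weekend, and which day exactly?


Date: 2022-03-20
January 1, 2022 is a Saturday
Day of year: 79
Offset from Jan 1: 78 days
78 mod 7 = 1
Result: Sunday

Sunday


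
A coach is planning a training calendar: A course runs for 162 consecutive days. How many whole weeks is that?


Total days: 162
Days per week: 7
Division: 162 / 7 = 23 remainder 1
Complete weeks: 23
Remaining days: 1

23


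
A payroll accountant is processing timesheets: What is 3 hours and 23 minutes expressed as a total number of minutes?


Hours: 3
Minutes: 23
Convert hours to minutes: 3 x 60 = 180
Add remaining minutes: 180 + 23 = 203

203


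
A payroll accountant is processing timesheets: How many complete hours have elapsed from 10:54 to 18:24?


Start: 10:54
End: 18:24
Hour difference: 18 - 10 = 8 hours
Minute difference: 24 - 54 = -30 minutes
Total minutes: 450
Complete hours: 450 / 60 = 7 (remainder 30)

7


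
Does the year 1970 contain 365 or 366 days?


Year: 1970
Check leap year rules:
Divisible by 4? No
1970 is not a leap year
Days: 365

365


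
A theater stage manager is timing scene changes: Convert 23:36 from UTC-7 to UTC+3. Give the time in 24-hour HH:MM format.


Local time: 23:36 at UTC-7 (offset -7h)
Target zone: UTC+3 (offset 3h)
Difference: 3 - (-7) = 10 hours
Calculation: 23 + (10) = 33
Wraparound: (33) mod 24 = 9
Result: 09:36

09:36


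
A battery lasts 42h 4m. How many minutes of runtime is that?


Hours: 42
Extra minutes: 4
Minutes per hour: 60
Hours to minutes: 42 x 60 = 2520
Total: 2520 + 4 = 2524

2524


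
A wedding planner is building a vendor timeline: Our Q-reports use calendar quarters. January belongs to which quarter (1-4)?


Month: January (month 1)
Q1: January-March (months 1-3)
Q2: April-June (months 4-6)
Q3: July-September (months 7-9)
Q4: October-December (months 10-12)
Month 1 falls in Q1

1


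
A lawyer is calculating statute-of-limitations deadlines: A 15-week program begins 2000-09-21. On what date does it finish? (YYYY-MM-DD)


Start: 2000-09-21
Weeks to add: 15
Convert to days: 15 x 7 = 105 days
Add 105 days to 2000-09-21
Result: 2001-01-04

2001-01-04


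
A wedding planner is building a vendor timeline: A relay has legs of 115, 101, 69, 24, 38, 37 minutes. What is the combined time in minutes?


Durations: 115, 101, 69, 24, 38, 37
Running sum: 115
+ 101 = 216
+ 69 = 285
+ 24 = 309
+ 38 = 347
+ 37 = 384
Total duration: 384 minutes
That is 6 hours and 24 minutes

384


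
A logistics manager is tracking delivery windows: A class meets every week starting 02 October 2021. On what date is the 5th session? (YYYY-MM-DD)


First occurrence: 2021-10-02 (occurrence 1)
Each occurrence is 7 days after the previous.
Occurrence 5 is 4 weeks after the first.
4 weeks = 28 days
2021-10-02 + 28 days = 2021-10-30

2021-10-30


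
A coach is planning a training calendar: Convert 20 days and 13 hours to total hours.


Days: 20
Extra hours: 13
Hours per day: 24
Days to hours: 20 x 24 = 480
Total: 480 + 13 = 493

493


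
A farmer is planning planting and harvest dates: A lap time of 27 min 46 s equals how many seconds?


Minutes: 27
Seconds: 46
Convert minutes to seconds: 27 x 60 = 1620
Add remaining seconds: 1620 + 46 = 1666

1666


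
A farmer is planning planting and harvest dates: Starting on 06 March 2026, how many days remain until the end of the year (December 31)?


Start: March 06, 2026
End: December 31, 2026
Days left in March: 25
April: 30
May: 31
June: 30
July: 31
... plus remaining months
Sum of remaining months: 275
Total: 25 + 275 = 300

300


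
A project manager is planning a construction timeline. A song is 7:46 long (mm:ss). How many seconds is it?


Minutes: 7
Extra seconds: 46
Seconds per minute: 60
Minutes to seconds: 7 x 60 = 420
Total: 420 + 46 = 466

466


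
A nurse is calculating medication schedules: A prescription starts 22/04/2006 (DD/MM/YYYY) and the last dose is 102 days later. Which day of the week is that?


Start: 2006-04-22 (Saturday)
Step 1 - find target date: add 102 days
  2006-04-22 + 102 days = 2006-08-02
Step 2 - day of week:
  102 mod 7 = 4
  Saturday + 4 days -> Wednesday
Result: Wednesday (2006-08-02)

Wednesday


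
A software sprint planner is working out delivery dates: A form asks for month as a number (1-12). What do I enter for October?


Calendar month order:
9. September
10. October <--
11. November
October is month number 10

10


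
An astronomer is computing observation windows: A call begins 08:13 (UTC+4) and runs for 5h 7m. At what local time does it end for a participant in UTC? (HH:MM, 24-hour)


Start: 08:13 in UTC+4
Step 1 - add duration:
  minutes: 13 + 7 = 20
  hours: 8 + 5 + 0 = 13
  end in UTC+4: 13:20
Step 2 - convert UTC+4 -> UTC:
  offset difference: 0 - (4) = -4 hours
  13 + (-4) = 9 -> mod 24 = 9
Result: 09:20 in UTC

09:20


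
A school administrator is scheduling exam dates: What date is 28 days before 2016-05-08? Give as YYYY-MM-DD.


Start: 2016-05-08
Subtracting 28 days
Days already passed in May: 8
After going back through May: 20 more days to subtract
April 2016 has 30 days, need 20
Result: 2016-04-10

2016-04-10


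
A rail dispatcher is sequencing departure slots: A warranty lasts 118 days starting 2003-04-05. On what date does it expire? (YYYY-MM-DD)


Start: 2003-04-05
Adding 118 days
Days remaining in April: 25
After April: 93 days still to add
May 2003: 31 days, 62 remaining
June 2003: 30 days, 32 remaining
July 2003: 31 days, 1 remaining
August 2003 has 31 days, need 1
Result: 2003-08-01

2003-08-01


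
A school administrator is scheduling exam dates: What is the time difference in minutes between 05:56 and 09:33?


Start time: 05:56 = 356 minutes from midnight
End time: 09:33 = 573 minutes from midnight
Difference: 573 - 356 = 217 minutes
That is 3 hours and 37 minutes

217


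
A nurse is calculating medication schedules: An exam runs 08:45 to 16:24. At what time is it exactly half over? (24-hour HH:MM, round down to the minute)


Start time: 08:45 = 525 minutes from midnight
End time: 16:24 = 984 minutes from midnight
Sum: 525 + 984 = 1509
Midpoint: 1509 / 2 = 754 minutes
Convert: 754 / 60 = 12 hours, 34 minutes
Result: 12:34

12:34


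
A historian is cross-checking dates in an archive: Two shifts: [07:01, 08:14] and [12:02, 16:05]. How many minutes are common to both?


Interval A: [421, 494] minutes from midnight
Interval B: [722, 965] minutes from midnight
Overlap start = max(421, 722) = 722
Overlap end = min(494, 965) = 494
End <= start, so the intervals do not overlap: 0 minutes

0


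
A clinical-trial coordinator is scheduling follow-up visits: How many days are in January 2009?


Month: January
Year: 2009
January is a 31-day month
Total: 31 days

31


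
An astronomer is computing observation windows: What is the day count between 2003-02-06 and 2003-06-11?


Start date: 2003-02-06
End date: 2003-06-11
Feb 2003: +23 days
Mar 2003: +31 days
Apr 2003: +30 days
May 2003: +31 days
Jun 2003: +10 days
Total: 125 days

125


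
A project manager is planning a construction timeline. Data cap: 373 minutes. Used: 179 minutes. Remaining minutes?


Total budget: 373 minutes
Time used: 179 minutes
Remaining: 373 - 179 = 194 minutes
Percent used: 48.0%
Percent remaining: 52.0%

194


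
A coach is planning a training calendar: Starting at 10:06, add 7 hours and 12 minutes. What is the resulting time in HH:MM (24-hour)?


Start time: 10:06
Adding: 7 hours 12 minutes
Minutes: 6 + 12 = 18
Hours: 10 + 7 + 0 = 17
Result: 17:18

17:18


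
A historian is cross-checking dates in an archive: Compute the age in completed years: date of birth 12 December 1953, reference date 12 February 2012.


Birth: 1953-12-12
Reference: 2012-02-12
Year difference: 2012 - 1953 = 59
Has birthday (12-12) occurred by 02-12? No
Birthday not yet reached this year -> subtract 1
Age in full years: 58

58


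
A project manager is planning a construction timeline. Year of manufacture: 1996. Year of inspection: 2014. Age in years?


Birth year: 1996
Current year: 2014
Age = current year - birth year
Age = 2014 - 1996 = 18

18


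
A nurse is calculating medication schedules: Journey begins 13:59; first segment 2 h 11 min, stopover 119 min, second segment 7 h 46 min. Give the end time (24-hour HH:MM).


Depart: 13:59
Leg 1: +131 min -> 16:10
Layover: +119 min -> 18:09
Leg 2: +466 min -> 01:55
Total travel: 716 minutes = 11h 56m
Arrival: 01:55

01:55


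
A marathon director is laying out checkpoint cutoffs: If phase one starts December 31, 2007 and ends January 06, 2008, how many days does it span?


Start date: 2007-12-31
End date: 2008-01-06
Dec 2007: +1 days
Jan 2008: +5 days
Total: 6 days

6


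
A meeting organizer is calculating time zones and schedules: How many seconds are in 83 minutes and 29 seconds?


Minutes: 83
Seconds: 29
Convert minutes to seconds: 83 x 60 = 4980
Add remaining seconds: 4980 + 29 = 5009

5009


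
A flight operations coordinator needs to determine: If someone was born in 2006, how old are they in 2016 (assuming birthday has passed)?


Birth year: 2006
Current year: 2016
Age = current year - birth year
Age = 2016 - 2006 = 10

10


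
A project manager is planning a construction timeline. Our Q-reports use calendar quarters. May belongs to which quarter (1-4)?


Month: May (month 5)
Q1: January-March (months 1-3)
Q2: April-June (months 4-6)
Q3: July-September (months 7-9)
Q4: October-December (months 10-12)
Month 5 falls in Q2

2


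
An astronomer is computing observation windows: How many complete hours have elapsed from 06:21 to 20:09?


Start: 06:21
End: 20:09
Hour difference: 20 - 6 = 14 hours
Minute difference: 9 - 21 = -12 minutes
Total minutes: 828
Complete hours: 828 / 60 = 13 (remainder 48)

13


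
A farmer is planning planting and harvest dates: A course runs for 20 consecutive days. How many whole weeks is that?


Total days: 20
Days per week: 7
Division: 20 / 7 = 2 remainder 6
Complete weeks: 2
Remaining days: 6

2


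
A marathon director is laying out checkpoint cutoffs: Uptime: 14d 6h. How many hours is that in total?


Days: 14
Extra hours: 6
Hours per day: 24
Days to hours: 14 x 24 = 336
Total: 336 + 6 = 342

342


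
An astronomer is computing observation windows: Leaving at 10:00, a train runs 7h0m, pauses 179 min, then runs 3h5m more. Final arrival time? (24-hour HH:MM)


Depart: 10:00
Leg 1: +420 min -> 17:00
Layover: +179 min -> 19:59
Leg 2: +185 min -> 23:04
Total travel: 784 minutes = 13h 4m
Arrival: 23:04

23:04


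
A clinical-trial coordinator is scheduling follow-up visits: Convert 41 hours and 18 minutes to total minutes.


Hours: 41
Minutes: 18
Convert hours to minutes: 41 x 60 = 2460
Add remaining minutes: 2460 + 18 = 2478

2478


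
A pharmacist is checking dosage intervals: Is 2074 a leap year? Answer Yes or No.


Year: 2074
Divisible by 4? 2074 / 4 = 518.5 -> No
Not divisible by 4, so NOT a leap year

No


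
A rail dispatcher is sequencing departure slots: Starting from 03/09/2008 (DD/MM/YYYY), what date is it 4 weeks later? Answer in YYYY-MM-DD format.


Start: 2008-09-03
Weeks to add: 4
Convert to days: 4 x 7 = 28 days
Add 28 days to 2008-09-03
Result: 2008-10-01

2008-10-01


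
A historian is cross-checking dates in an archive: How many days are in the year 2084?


Year: 2084
Check leap year rules:
Divisible by 4? Yes
Divisible by 100? No
2084 is a leap year
Days: 366

366


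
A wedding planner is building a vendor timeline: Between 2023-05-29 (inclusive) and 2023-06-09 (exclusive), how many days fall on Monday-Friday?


Start: 2023-05-29 (Monday)
End (exclusive): 2023-06-09 (Friday)
Total calendar days: 11
Full weeks: 11 // 7 = 1 -> 5 weekdays
Remaining 4 days starting on Monday:
  Mon(w), Tue(w), Wed(w), Thu(w) -> 4 weekdays
Total business days: 5 + 4 = 9

9


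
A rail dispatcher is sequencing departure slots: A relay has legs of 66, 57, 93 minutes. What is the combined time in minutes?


Durations: 66, 57, 93
Running sum: 66
+ 57 = 123
+ 93 = 216
Total duration: 216 minutes
That is 3 hours and 36 minutes

216


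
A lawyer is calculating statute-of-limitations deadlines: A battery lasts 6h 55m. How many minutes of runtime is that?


Hours: 6
Extra minutes: 55
Minutes per hour: 60
Hours to minutes: 6 x 60 = 360
Total: 360 + 55 = 415

415


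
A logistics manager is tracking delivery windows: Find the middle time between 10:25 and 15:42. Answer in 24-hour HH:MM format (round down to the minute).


Start time: 10:25 = 625 minutes from midnight
End time: 15:42 = 942 minutes from midnight
Sum: 625 + 942 = 1567
Midpoint: 1567 / 2 = 783 minutes
Convert: 783 / 60 = 13 hours, 3 minutes
Result: 13:03

13:03


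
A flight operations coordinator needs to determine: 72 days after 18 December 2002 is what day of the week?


Start: 2002-12-18 (Wednesday)
Step 1 - find target date: add 72 days
  2002-12-18 + 72 days = 2003-02-28
Step 2 - day of week:
  72 mod 7 = 2
  Wednesday + 2 days -> Friday
Result: Friday (2003-02-28)

Friday


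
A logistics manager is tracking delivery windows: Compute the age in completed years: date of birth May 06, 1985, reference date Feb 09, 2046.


Birth: 1985-05-06
Reference: 2046-02-09
Year difference: 2046 - 1985 = 61
Has birthday (05-06) occurred by 02-09? No
Birthday not yet reached this year -> subtract 1
Age in full years: 60

60


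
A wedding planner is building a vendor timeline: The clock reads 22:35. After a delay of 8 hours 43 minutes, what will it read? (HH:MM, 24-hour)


Start time: 22:35
Adding: 8 hours 43 minutes
Minutes: 35 + 43 = 78
Minute overflow: 78 >= 60, so carry 1 hour, minutes = 18
Hours: 22 + 8 + 1 = 31
Hour wraparound: 31 mod 24 = 7
Result: 07:18

07:18


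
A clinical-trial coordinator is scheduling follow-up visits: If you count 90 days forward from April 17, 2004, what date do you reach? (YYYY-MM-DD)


Start: 2004-04-17
Adding 90 days
Days remaining in April: 13
After April: 77 days still to add
May 2004: 31 days, 46 remaining
June 2004: 30 days, 16 remaining
July 2004 has 31 days, need 16
Result: 2004-07-16

2004-07-16


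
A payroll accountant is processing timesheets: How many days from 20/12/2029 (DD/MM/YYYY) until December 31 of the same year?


Start: December 20, 2029
End: December 31, 2029
Days left in December: 11
Total: 11 days

11


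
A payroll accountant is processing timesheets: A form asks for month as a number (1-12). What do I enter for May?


Calendar month order:
4. April
5. May <--
6. June
May is month number 5

5


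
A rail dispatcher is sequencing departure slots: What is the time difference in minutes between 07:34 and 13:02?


Start time: 07:34 = 454 minutes from midnight
End time: 13:02 = 782 minutes from midnight
Difference: 782 - 454 = 328 minutes
That is 5 hours and 28 minutes

328


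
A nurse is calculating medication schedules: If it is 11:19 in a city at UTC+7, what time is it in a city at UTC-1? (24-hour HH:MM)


Local time: 11:19 at UTC+7 (offset 7h)
Target zone: UTC-1 (offset -1h)
Difference: -1 - (7) = -8 hours
Calculation: 11 + (-8) = 3
Result: 03:19

03:19


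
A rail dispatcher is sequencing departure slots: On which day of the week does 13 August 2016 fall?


Date: 2016-08-13
January 1, 2016 is a Friday
Day of year: 226
Offset from Jan 1: 225 days
225 mod 7 = 1
Result: Saturday

Saturday


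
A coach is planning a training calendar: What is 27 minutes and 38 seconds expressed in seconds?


Minutes: 27
Extra seconds: 38
Seconds per minute: 60
Minutes to seconds: 27 x 60 = 1620
Total: 1620 + 38 = 1658

1658


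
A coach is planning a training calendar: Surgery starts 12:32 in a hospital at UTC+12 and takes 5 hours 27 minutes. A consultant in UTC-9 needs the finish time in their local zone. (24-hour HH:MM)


Start: 12:32 in UTC+12
Step 1 - add duration:
  minutes: 32 + 27 = 59
  hours: 12 + 5 + 0 = 17
  end in UTC+12: 17:59
Step 2 - convert UTC+12 -> UTC-9:
  offset difference: -9 - (12) = -21 hours
  17 + (-21) = -4 -> mod 24 = 20
Result: 20:59 in UTC-9

20:59


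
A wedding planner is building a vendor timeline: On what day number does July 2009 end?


Month: July
Year: 2009
July is a 31-day month
Total: 31 days

31


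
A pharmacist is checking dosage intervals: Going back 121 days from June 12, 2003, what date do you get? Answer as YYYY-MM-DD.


Start: 2003-06-12
Subtracting 121 days
Days already passed in June: 12
After going back through June: 109 more days to subtract
May 2003: 31 days, 78 remaining
April 2003: 30 days, 48 remaining
March 2003: 31 days, 17 remaining
February 2003 has 28 days, need 17
Result: 2003-02-11

2003-02-11


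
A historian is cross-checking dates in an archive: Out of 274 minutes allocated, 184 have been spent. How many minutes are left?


Total budget: 274 minutes
Time used: 184 minutes
Remaining: 274 - 184 = 90 minutes
Percent used: 67.2%
Percent remaining: 32.8%

90


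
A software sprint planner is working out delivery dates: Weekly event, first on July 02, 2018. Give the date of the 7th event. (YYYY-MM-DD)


First occurrence: 2018-07-02 (occurrence 1)
Each occurrence is 7 days after the previous.
Occurrence 7 is 6 weeks after the first.
6 weeks = 42 days
2018-07-02 + 42 days = 2018-08-13

2018-08-13


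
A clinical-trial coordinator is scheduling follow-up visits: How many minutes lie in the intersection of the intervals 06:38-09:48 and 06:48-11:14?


Interval A: [398, 588] minutes from midnight
Interval B: [408, 674] minutes from midnight
Overlap start = max(398, 408) = 408
Overlap end = min(588, 674) = 588
Overlap = 588 - 408 = 180 minutes

180


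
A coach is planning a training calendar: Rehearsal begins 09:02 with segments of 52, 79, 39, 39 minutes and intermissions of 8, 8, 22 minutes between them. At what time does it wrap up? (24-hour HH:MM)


Start: 09:02 = 542 min from midnight
  after task 1 (52 min): 09:54
  after break (8 min): 10:02
  after task 2 (79 min): 11:21
  after break (8 min): 11:29
  after task 3 (39 min): 12:08
  after break (22 min): 12:30
  after task 4 (39 min): 13:09
Total elapsed: 247 minutes
End time: 13:09

13:09


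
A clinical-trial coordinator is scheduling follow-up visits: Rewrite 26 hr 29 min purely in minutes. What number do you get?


Hours: 26
Extra minutes: 29
Minutes per hour: 60
Hours to minutes: 26 x 60 = 1560
Total: 1560 + 29 = 1589

1589


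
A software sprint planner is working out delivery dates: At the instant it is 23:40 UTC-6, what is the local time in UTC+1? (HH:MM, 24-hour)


Local time: 23:40 at UTC-6 (offset -6h)
Target zone: UTC+1 (offset 1h)
Difference: 1 - (-6) = 7 hours
Calculation: 23 + (7) = 30
Wraparound: (30) mod 24 = 6
Result: 06:40

06:40


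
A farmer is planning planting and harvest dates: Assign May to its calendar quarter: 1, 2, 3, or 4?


Month: May (month 5)
Q1: January-March (months 1-3)
Q2: April-June (months 4-6)
Q3: July-September (months 7-9)
Q4: October-December (months 10-12)
Month 5 falls in Q2

2


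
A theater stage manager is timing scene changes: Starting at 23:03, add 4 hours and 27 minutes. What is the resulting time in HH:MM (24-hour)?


Start time: 23:03
Adding: 4 hours 27 minutes
Minutes: 3 + 27 = 30
Hours: 23 + 4 + 0 = 27
Hour wraparound: 27 mod 24 = 3
Result: 03:30

03:30


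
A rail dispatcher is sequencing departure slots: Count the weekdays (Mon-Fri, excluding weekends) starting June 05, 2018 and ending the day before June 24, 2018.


Start: 2018-06-05 (Tuesday)
End (exclusive): 2018-06-24 (Sunday)
Total calendar days: 19
Full weeks: 19 // 7 = 2 -> 10 weekdays
Remaining 5 days starting on Tuesday:
  Tue(w), Wed(w), Thu(w), Fri(w), Sat(-) -> 4 weekdays
Total business days: 10 + 4 = 14

14


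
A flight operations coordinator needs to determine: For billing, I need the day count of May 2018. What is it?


Month: May
Year: 2018
May is a 31-day month
Total: 31 days

31


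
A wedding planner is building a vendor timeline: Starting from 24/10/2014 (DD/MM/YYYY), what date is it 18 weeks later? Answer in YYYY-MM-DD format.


Start: 2014-10-24
Weeks to add: 18
Convert to days: 18 x 7 = 126 days
Add 126 days to 2014-10-24
Result: 2015-02-27

2015-02-27


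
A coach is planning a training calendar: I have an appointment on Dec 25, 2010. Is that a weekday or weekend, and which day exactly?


Date: 2010-12-25
January 1, 2010 is a Friday
Day of year: 359
Offset from Jan 1: 358 days
358 mod 7 = 1
Result: Saturday

Saturday


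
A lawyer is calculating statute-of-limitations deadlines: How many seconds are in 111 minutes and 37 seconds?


Minutes: 111
Seconds: 37
Convert minutes to seconds: 111 x 60 = 6660
Add remaining seconds: 6660 + 37 = 6697

6697


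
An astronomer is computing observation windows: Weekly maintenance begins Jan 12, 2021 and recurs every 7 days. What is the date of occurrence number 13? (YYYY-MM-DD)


First occurrence: 2021-01-12 (occurrence 1)
Each occurrence is 7 days after the previous.
Occurrence 13 is 12 weeks after the first.
12 weeks = 84 days
2021-01-12 + 84 days = 2021-04-06

2021-04-06


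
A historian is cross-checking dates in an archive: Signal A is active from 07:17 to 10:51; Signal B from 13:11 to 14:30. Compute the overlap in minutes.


Interval A: [437, 651] minutes from midnight
Interval B: [791, 870] minutes from midnight
Overlap start = max(437, 791) = 791
Overlap end = min(651, 870) = 651
End <= start, so the intervals do not overlap: 0 minutes

0


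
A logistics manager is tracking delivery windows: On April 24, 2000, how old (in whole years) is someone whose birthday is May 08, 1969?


Birth: 1969-05-08
Reference: 2000-04-24
Year difference: 2000 - 1969 = 31
Has birthday (05-08) occurred by 04-24? No
Birthday not yet reached this year -> subtract 1
Age in full years: 30

30


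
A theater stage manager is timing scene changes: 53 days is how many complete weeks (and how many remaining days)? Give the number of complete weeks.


Total days: 53
Days per week: 7
Division: 53 / 7 = 7 remainder 4
Complete weeks: 7
Remaining days: 4

7


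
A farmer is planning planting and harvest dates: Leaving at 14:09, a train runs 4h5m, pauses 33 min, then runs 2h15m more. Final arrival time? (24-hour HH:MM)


Depart: 14:09
Leg 1: +245 min -> 18:14
Layover: +33 min -> 18:47
Leg 2: +135 min -> 21:02
Total travel: 413 minutes = 6h 53m
Arrival: 21:02

21:02


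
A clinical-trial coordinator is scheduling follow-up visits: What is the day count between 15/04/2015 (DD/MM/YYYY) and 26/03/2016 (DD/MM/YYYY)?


Start date: 2015-04-15
End date: 2016-03-26
Apr 2015: +16 days
May 2015: +31 days
Jun 2015: +30 days
... (9 more months)
Total: 346 days

346


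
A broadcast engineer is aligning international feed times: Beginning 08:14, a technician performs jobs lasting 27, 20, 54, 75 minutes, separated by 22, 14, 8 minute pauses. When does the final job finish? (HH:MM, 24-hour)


Start: 08:14 = 494 min from midnight
  after task 1 (27 min): 08:41
  after break (22 min): 09:03
  after task 2 (20 min): 09:23
  after break (14 min): 09:37
  after task 3 (54 min): 10:31
  after break (8 min): 10:39
  after task 4 (75 min): 11:54
Total elapsed: 220 minutes
End time: 11:54

11:54


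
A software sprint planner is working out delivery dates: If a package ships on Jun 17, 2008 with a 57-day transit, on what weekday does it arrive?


Start: 2008-06-17 (Tuesday)
Step 1 - find target date: add 57 days
  2008-06-17 + 57 days = 2008-08-13
Step 2 - day of week:
  57 mod 7 = 1
  Tuesday + 1 days -> Wednesday
Result: Wednesday (2008-08-13)

Wednesday
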